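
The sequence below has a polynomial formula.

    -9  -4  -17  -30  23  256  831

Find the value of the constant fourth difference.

48

Δ: 5, -13, -13, 53, 233, 575
Δ²: -18, 0, 66, 180, 342
Δ³: 18, 66, 114, 162
Δ⁴: 48, 48, 48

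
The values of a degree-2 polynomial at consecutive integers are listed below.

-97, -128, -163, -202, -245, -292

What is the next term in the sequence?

First differences: -31, -35, -39, -43, -47
Second differences: -4, -4, -4, -4
Constant second difference = -4, so extend:
-47 − 4 = -51;  -292 − 51 = -343

-343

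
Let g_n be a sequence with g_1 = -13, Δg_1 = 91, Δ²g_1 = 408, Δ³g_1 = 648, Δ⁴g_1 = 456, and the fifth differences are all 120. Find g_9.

87067

Build the table forward from the leading diagonal:
D5: 120  120  120  120  120  120  120  120  120
D4: 456  576  696  816  936  1056  1176  1296  1416
D3: 648  1104  1680  2376  3192  4128  5184  6360  7656
D2: 408  1056  2160  3840  6216  9408  13536  18720  25080
D1: 91  499  1555  3715  7555  13771  23179  36715  55435
g: -13  78  577  2132  5847  13402  27173  50352  87067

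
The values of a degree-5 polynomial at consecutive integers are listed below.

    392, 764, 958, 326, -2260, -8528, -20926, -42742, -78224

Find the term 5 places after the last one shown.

Δ: 372  194  -632  -2586  -6268  -12398  -21816  -35482
Δ²: -178  -826  -1954  -3682  -6130  -9418  -13666
Δ³: -648  -1128  -1728  -2448  -3288  -4248
Δ⁴: -480  -600  -720  -840  -960
Δ⁵: -120  -120  -120  -120
The fifth differences are constant (-120).
-960 − 120 = -1080;  -4248 − 1080 = -5328;  -13666 − 5328 = -18994;  -35482 − 18994 = -54476;  -78224 − 54476 = -132700
-1080 − 120 = -1200;  -5328 − 1200 = -6528;  -18994 − 6528 = -25522;  -54476 − 25522 = -79998;  -132700 − 79998 = -212698
-1200 − 120 = -1320;  -6528 − 1320 = -7848;  -25522 − 7848 = -33370;  -79998 − 33370 = -113368;  -212698 − 113368 = -326066
-1320 − 120 = -1440;  -7848 − 1440 = -9288;  -33370 − 9288 = -42658;  -113368 − 42658 = -156026;  -326066 − 156026 = -482092
-1440 − 120 = -1560;  -9288 − 1560 = -10848;  -42658 − 10848 = -53506;  -156026 − 53506 = -209532;  -482092 − 209532 = -691624

-691624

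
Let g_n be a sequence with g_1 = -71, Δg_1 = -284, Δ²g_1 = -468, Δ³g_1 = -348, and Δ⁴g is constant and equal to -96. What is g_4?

Build the table forward from the leading diagonal:
D4: -96, -96, -96, -96
D3: -348, -444, -540, -636
D2: -468, -816, -1260, -1800
D1: -284, -752, -1568, -2828
g: -71, -355, -1107, -2675

-2675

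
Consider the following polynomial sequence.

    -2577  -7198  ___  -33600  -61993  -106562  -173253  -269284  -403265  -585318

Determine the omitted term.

Using the last 7 terms:
First differences: -28393, -44569, -66691, -96031, -133981, -182053
Second differences: -16176, -22122, -29340, -37950, -48072
Third differences: -5946, -7218, -8610, -10122
Fourth differences: -1272, -1392, -1512
Fifth differences: -120, -120
Constant fifth difference = -120.
Extend backward: -1272 + 120 = -1152;  -5946 + 1152 = -4794;  -16176 + 4794 = -11382;  -28393 + 11382 = -17011;  -33600 + 17011 = -16589

-16589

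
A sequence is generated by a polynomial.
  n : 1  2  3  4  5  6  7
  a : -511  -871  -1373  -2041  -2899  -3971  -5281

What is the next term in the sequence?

-360, -502, -668, -858, -1072, -1310
-142, -166, -190, -214, -238
-24, -24, -24, -24
Constant third difference = -24, so extend:
-238 − 24 = -262;  -1310 − 262 = -1572;  -5281 − 1572 = -6853

-6853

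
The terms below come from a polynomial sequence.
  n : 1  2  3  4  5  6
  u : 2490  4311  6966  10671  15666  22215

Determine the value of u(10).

First differences: 1821  2655  3705  4995  6549
Second differences: 834  1050  1290  1554
Third differences: 216  240  264
Fourth differences: 24  24
Constant fourth difference = 24, so extend:
264 + 24 = 288;  1554 + 288 = 1842;  6549 + 1842 = 8391;  22215 + 8391 = 30606
288 + 24 = 312;  1842 + 312 = 2154;  8391 + 2154 = 10545;  30606 + 10545 = 41151
312 + 24 = 336;  2154 + 336 = 2490;  10545 + 2490 = 13035;  41151 + 13035 = 54186
336 + 24 = 360;  2490 + 360 = 2850;  13035 + 2850 = 15885;  54186 + 15885 = 70071

70071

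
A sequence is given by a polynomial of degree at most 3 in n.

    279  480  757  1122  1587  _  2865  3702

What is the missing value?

2164

Using the first 5 terms:
D1: 201, 277, 365, 465
D2: 76, 88, 100
D3: 12, 12
Constant third difference = 12.
Extend forward: 100 + 12 = 112;  465 + 112 = 577;  1587 + 577 = 2164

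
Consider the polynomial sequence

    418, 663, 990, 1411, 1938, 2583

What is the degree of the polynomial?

D1: 245, 327, 421, 527, 645
D2: 82, 94, 106, 118
D3: 12, 12, 12
The third differences are constant, so the polynomial has degree 3.

3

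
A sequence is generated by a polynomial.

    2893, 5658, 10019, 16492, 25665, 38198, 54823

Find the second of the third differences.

D1: 2765, 4361, 6473, 9173, 12533, 16625
D2: 1596, 2112, 2700, 3360, 4092
D3: 516, 588, 660, 732
D4: 72, 72, 72

588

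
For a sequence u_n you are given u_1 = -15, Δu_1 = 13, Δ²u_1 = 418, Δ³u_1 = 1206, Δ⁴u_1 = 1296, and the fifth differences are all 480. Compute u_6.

23250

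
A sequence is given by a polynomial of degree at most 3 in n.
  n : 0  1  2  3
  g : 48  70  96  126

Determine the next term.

160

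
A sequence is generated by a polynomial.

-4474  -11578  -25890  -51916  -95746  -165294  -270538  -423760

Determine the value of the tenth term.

-936226

First differences: -7104 , -14312 , -26026 , -43830 , -69548 , -105244 , -153222
Second differences: -7208 , -11714 , -17804 , -25718 , -35696 , -47978
Third differences: -4506 , -6090 , -7914 , -9978 , -12282
Fourth differences: -1584 , -1824 , -2064 , -2304
Fifth differences: -240 , -240 , -240
The fifth differences are constant (-240).
-2304 − 240 = -2544;  -12282 − 2544 = -14826;  -47978 − 14826 = -62804;  -153222 − 62804 = -216026;  -423760 − 216026 = -639786
-2544 − 240 = -2784;  -14826 − 2784 = -17610;  -62804 − 17610 = -80414;  -216026 − 80414 = -296440;  -639786 − 296440 = -936226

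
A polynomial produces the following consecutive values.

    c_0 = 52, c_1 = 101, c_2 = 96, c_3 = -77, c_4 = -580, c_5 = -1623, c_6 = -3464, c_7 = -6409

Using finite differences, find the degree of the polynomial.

Δ: 49, -5, -173, -503, -1043, -1841, -2945
Δ²: -54, -168, -330, -540, -798, -1104
Δ³: -114, -162, -210, -258, -306
Δ⁴: -48, -48, -48, -48
The fourth differences are constant, so the polynomial has degree 4.

4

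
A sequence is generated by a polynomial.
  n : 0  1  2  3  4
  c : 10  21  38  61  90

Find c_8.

11, 17, 23, 29
6, 6, 6
Second differences constant at 6.
29 + 6 = 35;  90 + 35 = 125
35 + 6 = 41;  125 + 41 = 166
41 + 6 = 47;  166 + 47 = 213
47 + 6 = 53;  213 + 53 = 266

266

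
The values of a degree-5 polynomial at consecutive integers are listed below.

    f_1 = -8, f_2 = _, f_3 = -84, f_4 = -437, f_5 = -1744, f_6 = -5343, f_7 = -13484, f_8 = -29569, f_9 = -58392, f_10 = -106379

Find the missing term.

-19

Using the last 8 terms:
-353  -1307  -3599  -8141  -16085  -28823  -47987
-954  -2292  -4542  -7944  -12738  -19164
-1338  -2250  -3402  -4794  -6426
-912  -1152  -1392  -1632
-240  -240  -240
Constant fifth difference = -240.
Extend backward: -912 + 240 = -672;  -1338 + 672 = -666;  -954 + 666 = -288;  -353 + 288 = -65;  -84 + 65 = -19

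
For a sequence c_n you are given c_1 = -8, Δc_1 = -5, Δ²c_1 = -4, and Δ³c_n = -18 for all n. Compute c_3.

-22

Build the table forward from the leading diagonal:
D3: -18, -18, -18
D2: -4, -22, -40
D1: -5, -9, -31
c: -8, -13, -22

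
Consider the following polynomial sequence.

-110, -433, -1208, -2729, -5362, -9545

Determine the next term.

D1: -323, -775, -1521, -2633, -4183
D2: -452, -746, -1112, -1550
D3: -294, -366, -438
D4: -72, -72
Constant fourth difference = -72, so extend:
-438 − 72 = -510;  -1550 − 510 = -2060;  -4183 − 2060 = -6243;  -9545 − 6243 = -15788

-15788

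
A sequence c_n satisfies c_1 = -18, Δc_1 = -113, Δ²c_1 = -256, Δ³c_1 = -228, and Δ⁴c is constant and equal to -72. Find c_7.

-10176

Build the table forward from the leading diagonal:
Fourth differences: -72  -72  -72  -72  -72  -72  -72
Third differences: -228  -300  -372  -444  -516  -588  -660
Second differences: -256  -484  -784  -1156  -1600  -2116  -2704
First differences: -113  -369  -853  -1637  -2793  -4393  -6509
c: -18  -131  -500  -1353  -2990  -5783  -10176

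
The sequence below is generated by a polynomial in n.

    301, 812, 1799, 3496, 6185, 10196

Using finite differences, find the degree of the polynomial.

4

D1: 511, 987, 1697, 2689, 4011
D2: 476, 710, 992, 1322
D3: 234, 282, 330
D4: 48, 48
The fourth differences are constant, so the polynomial has degree 4.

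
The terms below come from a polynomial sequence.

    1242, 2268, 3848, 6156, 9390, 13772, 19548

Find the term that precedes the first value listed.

D1: 1026  1580  2308  3234  4382  5776
D2: 554  728  926  1148  1394
D3: 174  198  222  246
D4: 24  24  24
The fourth differences are constant at 24.
Work back: 174 − 24 = 150;  554 − 150 = 404;  1026 − 404 = 622;  1242 − 622 = 620

620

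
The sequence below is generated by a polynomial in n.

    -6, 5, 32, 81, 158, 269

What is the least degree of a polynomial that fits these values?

3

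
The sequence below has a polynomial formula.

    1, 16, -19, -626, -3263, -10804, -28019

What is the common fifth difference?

D1: 15, -35, -607, -2637, -7541, -17215
D2: -50, -572, -2030, -4904, -9674
D3: -522, -1458, -2874, -4770
D4: -936, -1416, -1896
D5: -480, -480

-480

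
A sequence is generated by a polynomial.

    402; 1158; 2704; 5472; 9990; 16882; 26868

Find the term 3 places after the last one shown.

84030

Δ: 756  1546  2768  4518  6892  9986
Δ²: 790  1222  1750  2374  3094
Δ³: 432  528  624  720
Δ⁴: 96  96  96
Fourth differences constant at 96.
720 + 96 = 816;  3094 + 816 = 3910;  9986 + 3910 = 13896;  26868 + 13896 = 40764
816 + 96 = 912;  3910 + 912 = 4822;  13896 + 4822 = 18718;  40764 + 18718 = 59482
912 + 96 = 1008;  4822 + 1008 = 5830;  18718 + 5830 = 24548;  59482 + 24548 = 84030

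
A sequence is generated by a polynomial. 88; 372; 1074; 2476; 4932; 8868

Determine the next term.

14782

First differences: 284 , 702 , 1402 , 2456 , 3936
Second differences: 418 , 700 , 1054 , 1480
Third differences: 282 , 354 , 426
Fourth differences: 72 , 72
The fourth differences are constant (72).
426 + 72 = 498;  1480 + 498 = 1978;  3936 + 1978 = 5914;  8868 + 5914 = 14782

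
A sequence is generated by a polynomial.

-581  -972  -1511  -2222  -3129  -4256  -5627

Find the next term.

-7266

D1: -391  -539  -711  -907  -1127  -1371
D2: -148  -172  -196  -220  -244
D3: -24  -24  -24  -24
Third differences constant at -24.
-244 − 24 = -268;  -1371 − 268 = -1639;  -5627 − 1639 = -7266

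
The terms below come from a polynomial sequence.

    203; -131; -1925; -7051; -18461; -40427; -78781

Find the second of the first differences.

-1794

First differences: -334, -1794, -5126, -11410, -21966, -38354
Second differences: -1460, -3332, -6284, -10556, -16388
Third differences: -1872, -2952, -4272, -5832
Fourth differences: -1080, -1320, -1560
Fifth differences: -240, -240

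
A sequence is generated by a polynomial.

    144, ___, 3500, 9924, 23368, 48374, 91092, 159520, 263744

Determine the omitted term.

922

Using the last 7 terms:
6424  13444  25006  42718  68428  104224
7020  11562  17712  25710  35796
4542  6150  7998  10086
1608  1848  2088
240  240
Constant fifth difference = 240.
Extend backward: 1608 − 240 = 1368;  4542 − 1368 = 3174;  7020 − 3174 = 3846;  6424 − 3846 = 2578;  3500 − 2578 = 922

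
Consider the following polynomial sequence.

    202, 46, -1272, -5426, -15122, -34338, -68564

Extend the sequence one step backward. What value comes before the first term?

78

-156  -1318  -4154  -9696  -19216  -34226
-1162  -2836  -5542  -9520  -15010
-1674  -2706  -3978  -5490
-1032  -1272  -1512
-240  -240
The fifth differences are constant at -240.
Work back: -1032 + 240 = -792;  -1674 + 792 = -882;  -1162 + 882 = -280;  -156 + 280 = 124;  202 − 124 = 78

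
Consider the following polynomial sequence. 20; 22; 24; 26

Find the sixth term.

30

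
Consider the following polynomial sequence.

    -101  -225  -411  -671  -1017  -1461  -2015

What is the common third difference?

-12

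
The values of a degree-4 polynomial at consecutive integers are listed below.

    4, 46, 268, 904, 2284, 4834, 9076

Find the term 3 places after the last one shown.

38614

Δ: 42, 222, 636, 1380, 2550, 4242
Δ²: 180, 414, 744, 1170, 1692
Δ³: 234, 330, 426, 522
Δ⁴: 96, 96, 96
Fourth differences constant at 96.
522 + 96 = 618;  1692 + 618 = 2310;  4242 + 2310 = 6552;  9076 + 6552 = 15628
618 + 96 = 714;  2310 + 714 = 3024;  6552 + 3024 = 9576;  15628 + 9576 = 25204
714 + 96 = 810;  3024 + 810 = 3834;  9576 + 3834 = 13410;  25204 + 13410 = 38614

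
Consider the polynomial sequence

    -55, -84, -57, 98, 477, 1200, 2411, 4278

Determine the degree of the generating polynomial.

4

Δ: -29, 27, 155, 379, 723, 1211, 1867
Δ²: 56, 128, 224, 344, 488, 656
Δ³: 72, 96, 120, 144, 168
Δ⁴: 24, 24, 24, 24
The fourth differences are constant, so the polynomial has degree 4.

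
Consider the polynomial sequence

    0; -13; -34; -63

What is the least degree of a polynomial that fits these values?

2

First differences: -13, -21, -29
Second differences: -8, -8
The second differences are constant, so the polynomial has degree 2.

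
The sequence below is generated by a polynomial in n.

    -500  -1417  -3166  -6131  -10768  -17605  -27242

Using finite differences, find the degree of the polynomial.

D1: -917, -1749, -2965, -4637, -6837, -9637
D2: -832, -1216, -1672, -2200, -2800
D3: -384, -456, -528, -600
D4: -72, -72, -72
The fourth differences are constant, so the polynomial has degree 4.

4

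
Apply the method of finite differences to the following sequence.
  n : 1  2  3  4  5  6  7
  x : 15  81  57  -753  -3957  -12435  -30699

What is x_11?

-369135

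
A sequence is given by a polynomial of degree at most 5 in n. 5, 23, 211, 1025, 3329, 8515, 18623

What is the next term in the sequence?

Δ: 18 , 188 , 814 , 2304 , 5186 , 10108
Δ²: 170 , 626 , 1490 , 2882 , 4922
Δ³: 456 , 864 , 1392 , 2040
Δ⁴: 408 , 528 , 648
Δ⁵: 120 , 120
Fifth differences constant at 120.
648 + 120 = 768;  2040 + 768 = 2808;  4922 + 2808 = 7730;  10108 + 7730 = 17838;  18623 + 17838 = 36461

36461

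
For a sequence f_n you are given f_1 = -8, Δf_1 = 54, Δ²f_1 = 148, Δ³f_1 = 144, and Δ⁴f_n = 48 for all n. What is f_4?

742

Build the table forward from the leading diagonal:
Δ⁴: 48  48  48  48
Δ³: 144  192  240  288
Δ²: 148  292  484  724
Δ: 54  202  494  978
f: -8  46  248  742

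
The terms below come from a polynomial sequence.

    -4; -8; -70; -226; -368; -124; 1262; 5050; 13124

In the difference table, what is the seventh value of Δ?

3788

Δ: -4, -62, -156, -142, 244, 1386, 3788, 8074
Δ²: -58, -94, 14, 386, 1142, 2402, 4286
Δ³: -36, 108, 372, 756, 1260, 1884
Δ⁴: 144, 264, 384, 504, 624
Δ⁵: 120, 120, 120, 120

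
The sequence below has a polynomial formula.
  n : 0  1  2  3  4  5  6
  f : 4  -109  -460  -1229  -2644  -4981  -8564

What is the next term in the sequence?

-113 , -351 , -769 , -1415 , -2337 , -3583
-238 , -418 , -646 , -922 , -1246
-180 , -228 , -276 , -324
-48 , -48 , -48
Constant fourth difference = -48, so extend:
-324 − 48 = -372;  -1246 − 372 = -1618;  -3583 − 1618 = -5201;  -8564 − 5201 = -13765

-13765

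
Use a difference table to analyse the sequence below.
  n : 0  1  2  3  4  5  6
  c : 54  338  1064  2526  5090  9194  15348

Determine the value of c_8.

36206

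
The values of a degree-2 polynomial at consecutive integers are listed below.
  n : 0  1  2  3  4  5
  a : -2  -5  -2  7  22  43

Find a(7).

D1: -3  3  9  15  21
D2: 6  6  6  6
Constant second difference = 6, so extend:
21 + 6 = 27;  43 + 27 = 70
27 + 6 = 33;  70 + 33 = 103

103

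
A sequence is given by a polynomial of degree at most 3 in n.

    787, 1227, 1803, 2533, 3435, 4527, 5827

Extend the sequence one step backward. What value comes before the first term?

465

Δ: 440, 576, 730, 902, 1092, 1300
Δ²: 136, 154, 172, 190, 208
Δ³: 18, 18, 18, 18
The third differences are constant at 18.
Work back: 136 − 18 = 118;  440 − 118 = 322;  787 − 322 = 465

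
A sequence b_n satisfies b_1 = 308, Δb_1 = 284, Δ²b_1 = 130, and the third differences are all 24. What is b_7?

4442

Build the table forward from the leading diagonal:
Δ³: 24, 24, 24, 24, 24, 24, 24
Δ²: 130, 154, 178, 202, 226, 250, 274
Δ: 284, 414, 568, 746, 948, 1174, 1424
b: 308, 592, 1006, 1574, 2320, 3268, 4442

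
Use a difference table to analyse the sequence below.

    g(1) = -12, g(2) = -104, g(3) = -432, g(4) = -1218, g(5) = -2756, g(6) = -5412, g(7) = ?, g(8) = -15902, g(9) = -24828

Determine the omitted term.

Using the first 6 terms:
Δ: -92  -328  -786  -1538  -2656
Δ²: -236  -458  -752  -1118
Δ³: -222  -294  -366
Δ⁴: -72  -72
Constant fourth difference = -72.
Extend forward: -366 − 72 = -438;  -1118 − 438 = -1556;  -2656 − 1556 = -4212;  -5412 − 4212 = -9624

-9624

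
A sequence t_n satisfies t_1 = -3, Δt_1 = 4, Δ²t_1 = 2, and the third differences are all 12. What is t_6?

157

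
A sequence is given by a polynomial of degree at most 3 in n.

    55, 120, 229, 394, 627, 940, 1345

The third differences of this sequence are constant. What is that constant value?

Δ: 65, 109, 165, 233, 313, 405
Δ²: 44, 56, 68, 80, 92
Δ³: 12, 12, 12, 12

12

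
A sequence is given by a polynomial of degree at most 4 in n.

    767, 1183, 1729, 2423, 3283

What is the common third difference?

First differences: 416, 546, 694, 860
Second differences: 130, 148, 166
Third differences: 18, 18

18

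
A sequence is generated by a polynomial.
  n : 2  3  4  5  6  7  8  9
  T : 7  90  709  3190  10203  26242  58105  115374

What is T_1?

First differences: 83, 619, 2481, 7013, 16039, 31863, 57269
Second differences: 536, 1862, 4532, 9026, 15824, 25406
Third differences: 1326, 2670, 4494, 6798, 9582
Fourth differences: 1344, 1824, 2304, 2784
Fifth differences: 480, 480, 480
The fifth differences are constant at 480.
Work back: 1344 − 480 = 864;  1326 − 864 = 462;  536 − 462 = 74;  83 − 74 = 9;  7 − 9 = -2

-2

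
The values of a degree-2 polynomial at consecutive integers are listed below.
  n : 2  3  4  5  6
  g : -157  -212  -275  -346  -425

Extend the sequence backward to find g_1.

-110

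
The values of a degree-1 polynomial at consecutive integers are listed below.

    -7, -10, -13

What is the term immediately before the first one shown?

-4

-3, -3
The first differences are constant at -3.
Work back: -7 + 3 = -4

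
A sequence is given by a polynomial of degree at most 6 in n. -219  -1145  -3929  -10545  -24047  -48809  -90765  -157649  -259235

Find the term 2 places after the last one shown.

First differences: -926  -2784  -6616  -13502  -24762  -41956  -66884  -101586
Second differences: -1858  -3832  -6886  -11260  -17194  -24928  -34702
Third differences: -1974  -3054  -4374  -5934  -7734  -9774
Fourth differences: -1080  -1320  -1560  -1800  -2040
Fifth differences: -240  -240  -240  -240
Constant fifth difference = -240, so extend:
-2040 − 240 = -2280;  -9774 − 2280 = -12054;  -34702 − 12054 = -46756;  -101586 − 46756 = -148342;  -259235 − 148342 = -407577
-2280 − 240 = -2520;  -12054 − 2520 = -14574;  -46756 − 14574 = -61330;  -148342 − 61330 = -209672;  -407577 − 209672 = -617249

-617249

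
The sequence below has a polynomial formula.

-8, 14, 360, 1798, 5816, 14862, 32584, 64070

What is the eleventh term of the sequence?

318632

D1: 22  346  1438  4018  9046  17722  31486
D2: 324  1092  2580  5028  8676  13764
D3: 768  1488  2448  3648  5088
D4: 720  960  1200  1440
D5: 240  240  240
Constant fifth difference = 240, so extend:
1440 + 240 = 1680;  5088 + 1680 = 6768;  13764 + 6768 = 20532;  31486 + 20532 = 52018;  64070 + 52018 = 116088
1680 + 240 = 1920;  6768 + 1920 = 8688;  20532 + 8688 = 29220;  52018 + 29220 = 81238;  116088 + 81238 = 197326
1920 + 240 = 2160;  8688 + 2160 = 10848;  29220 + 10848 = 40068;  81238 + 40068 = 121306;  197326 + 121306 = 318632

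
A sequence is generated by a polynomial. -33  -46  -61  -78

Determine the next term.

-97

D1: -13  -15  -17
D2: -2  -2
Constant second difference = -2, so extend:
-17 − 2 = -19;  -78 − 19 = -97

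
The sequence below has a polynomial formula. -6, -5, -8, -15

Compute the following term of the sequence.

Δ: 1  -3  -7
Δ²: -4  -4
Second differences constant at -4.
-7 − 4 = -11;  -15 − 11 = -26

-26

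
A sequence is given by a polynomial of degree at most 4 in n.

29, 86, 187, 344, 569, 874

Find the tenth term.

Δ: 57, 101, 157, 225, 305
Δ²: 44, 56, 68, 80
Δ³: 12, 12, 12
Constant third difference = 12, so extend:
80 + 12 = 92;  305 + 92 = 397;  874 + 397 = 1271
92 + 12 = 104;  397 + 104 = 501;  1271 + 501 = 1772
104 + 12 = 116;  501 + 116 = 617;  1772 + 617 = 2389
116 + 12 = 128;  617 + 128 = 745;  2389 + 745 = 3134

3134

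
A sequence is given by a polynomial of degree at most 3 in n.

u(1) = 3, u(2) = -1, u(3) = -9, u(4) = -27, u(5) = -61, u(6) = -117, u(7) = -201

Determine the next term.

-319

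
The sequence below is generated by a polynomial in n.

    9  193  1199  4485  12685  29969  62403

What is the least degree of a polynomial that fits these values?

D1: 184, 1006, 3286, 8200, 17284, 32434
D2: 822, 2280, 4914, 9084, 15150
D3: 1458, 2634, 4170, 6066
D4: 1176, 1536, 1896
D5: 360, 360
The fifth differences are constant, so the polynomial has degree 5.

5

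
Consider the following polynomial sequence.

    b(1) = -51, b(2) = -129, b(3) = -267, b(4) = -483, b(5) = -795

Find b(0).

Δ: -78, -138, -216, -312
Δ²: -60, -78, -96
Δ³: -18, -18
The third differences are constant at -18.
Work back: -60 + 18 = -42;  -78 + 42 = -36;  -51 + 36 = -15

-15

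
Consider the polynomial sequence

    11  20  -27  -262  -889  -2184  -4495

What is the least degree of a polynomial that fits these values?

First differences: 9, -47, -235, -627, -1295, -2311
Second differences: -56, -188, -392, -668, -1016
Third differences: -132, -204, -276, -348
Fourth differences: -72, -72, -72
The fourth differences are constant, so the polynomial has degree 4.

4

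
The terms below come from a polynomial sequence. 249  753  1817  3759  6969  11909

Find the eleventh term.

83769

First differences: 504, 1064, 1942, 3210, 4940
Second differences: 560, 878, 1268, 1730
Third differences: 318, 390, 462
Fourth differences: 72, 72
The fourth differences are constant (72).
462 + 72 = 534;  1730 + 534 = 2264;  4940 + 2264 = 7204;  11909 + 7204 = 19113
534 + 72 = 606;  2264 + 606 = 2870;  7204 + 2870 = 10074;  19113 + 10074 = 29187
606 + 72 = 678;  2870 + 678 = 3548;  10074 + 3548 = 13622;  29187 + 13622 = 42809
678 + 72 = 750;  3548 + 750 = 4298;  13622 + 4298 = 17920;  42809 + 17920 = 60729
750 + 72 = 822;  4298 + 822 = 5120;  17920 + 5120 = 23040;  60729 + 23040 = 83769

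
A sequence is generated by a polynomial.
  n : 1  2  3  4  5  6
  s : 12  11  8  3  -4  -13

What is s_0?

11

D1: -1, -3, -5, -7, -9
D2: -2, -2, -2, -2
The second differences are constant at -2.
Work back: -1 + 2 = 1;  12 − 1 = 11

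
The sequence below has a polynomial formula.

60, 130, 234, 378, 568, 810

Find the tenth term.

2418

70, 104, 144, 190, 242
34, 40, 46, 52
6, 6, 6
Third differences constant at 6.
52 + 6 = 58;  242 + 58 = 300;  810 + 300 = 1110
58 + 6 = 64;  300 + 64 = 364;  1110 + 364 = 1474
64 + 6 = 70;  364 + 70 = 434;  1474 + 434 = 1908
70 + 6 = 76;  434 + 76 = 510;  1908 + 510 = 2418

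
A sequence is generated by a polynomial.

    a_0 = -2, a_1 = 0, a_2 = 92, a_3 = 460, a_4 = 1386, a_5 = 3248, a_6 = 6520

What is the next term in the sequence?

11772

2 , 92 , 368 , 926 , 1862 , 3272
90 , 276 , 558 , 936 , 1410
186 , 282 , 378 , 474
96 , 96 , 96
Constant fourth difference = 96, so extend:
474 + 96 = 570;  1410 + 570 = 1980;  3272 + 1980 = 5252;  6520 + 5252 = 11772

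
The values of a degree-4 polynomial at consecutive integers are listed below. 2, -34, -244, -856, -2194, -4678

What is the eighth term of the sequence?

Δ: -36, -210, -612, -1338, -2484
Δ²: -174, -402, -726, -1146
Δ³: -228, -324, -420
Δ⁴: -96, -96
Constant fourth difference = -96, so extend:
-420 − 96 = -516;  -1146 − 516 = -1662;  -2484 − 1662 = -4146;  -4678 − 4146 = -8824
-516 − 96 = -612;  -1662 − 612 = -2274;  -4146 − 2274 = -6420;  -8824 − 6420 = -15244

-15244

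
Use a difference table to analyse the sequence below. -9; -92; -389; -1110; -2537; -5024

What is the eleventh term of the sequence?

-83, -297, -721, -1427, -2487
-214, -424, -706, -1060
-210, -282, -354
-72, -72
Fourth differences constant at -72.
-354 − 72 = -426;  -1060 − 426 = -1486;  -2487 − 1486 = -3973;  -5024 − 3973 = -8997
-426 − 72 = -498;  -1486 − 498 = -1984;  -3973 − 1984 = -5957;  -8997 − 5957 = -14954
-498 − 72 = -570;  -1984 − 570 = -2554;  -5957 − 2554 = -8511;  -14954 − 8511 = -23465
-570 − 72 = -642;  -2554 − 642 = -3196;  -8511 − 3196 = -11707;  -23465 − 11707 = -35172
-642 − 72 = -714;  -3196 − 714 = -3910;  -11707 − 3910 = -15617;  -35172 − 15617 = -50789

-50789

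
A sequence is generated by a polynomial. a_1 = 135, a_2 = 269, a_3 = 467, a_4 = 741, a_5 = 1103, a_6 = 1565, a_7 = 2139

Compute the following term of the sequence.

D1: 134, 198, 274, 362, 462, 574
D2: 64, 76, 88, 100, 112
D3: 12, 12, 12, 12
Third differences constant at 12.
112 + 12 = 124;  574 + 124 = 698;  2139 + 698 = 2837

2837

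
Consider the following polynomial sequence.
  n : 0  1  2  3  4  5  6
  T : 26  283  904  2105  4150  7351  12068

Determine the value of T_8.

Δ: 257 , 621 , 1201 , 2045 , 3201 , 4717
Δ²: 364 , 580 , 844 , 1156 , 1516
Δ³: 216 , 264 , 312 , 360
Δ⁴: 48 , 48 , 48
Fourth differences constant at 48.
360 + 48 = 408;  1516 + 408 = 1924;  4717 + 1924 = 6641;  12068 + 6641 = 18709
408 + 48 = 456;  1924 + 456 = 2380;  6641 + 2380 = 9021;  18709 + 9021 = 27730

27730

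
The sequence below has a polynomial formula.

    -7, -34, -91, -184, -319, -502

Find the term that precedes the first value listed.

-4

Δ: -27, -57, -93, -135, -183
Δ²: -30, -36, -42, -48
Δ³: -6, -6, -6
The third differences are constant at -6.
Work back: -30 + 6 = -24;  -27 + 24 = -3;  -7 + 3 = -4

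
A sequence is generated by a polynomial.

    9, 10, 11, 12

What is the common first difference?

D1: 1, 1, 1

1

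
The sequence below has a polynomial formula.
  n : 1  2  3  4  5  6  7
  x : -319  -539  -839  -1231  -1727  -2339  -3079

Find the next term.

D1: -220, -300, -392, -496, -612, -740
D2: -80, -92, -104, -116, -128
D3: -12, -12, -12, -12
The third differences are constant (-12).
-128 − 12 = -140;  -740 − 140 = -880;  -3079 − 880 = -3959

-3959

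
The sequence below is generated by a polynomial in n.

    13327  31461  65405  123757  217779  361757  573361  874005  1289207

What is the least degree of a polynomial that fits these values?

5

First differences: 18134, 33944, 58352, 94022, 143978, 211604, 300644, 415202
Second differences: 15810, 24408, 35670, 49956, 67626, 89040, 114558
Third differences: 8598, 11262, 14286, 17670, 21414, 25518
Fourth differences: 2664, 3024, 3384, 3744, 4104
Fifth differences: 360, 360, 360, 360
The fifth differences are constant, so the polynomial has degree 5.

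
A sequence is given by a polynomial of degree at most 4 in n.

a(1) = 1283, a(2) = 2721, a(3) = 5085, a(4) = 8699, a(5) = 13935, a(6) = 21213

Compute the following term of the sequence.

D1: 1438, 2364, 3614, 5236, 7278
D2: 926, 1250, 1622, 2042
D3: 324, 372, 420
D4: 48, 48
The fourth differences are constant (48).
420 + 48 = 468;  2042 + 468 = 2510;  7278 + 2510 = 9788;  21213 + 9788 = 31001

31001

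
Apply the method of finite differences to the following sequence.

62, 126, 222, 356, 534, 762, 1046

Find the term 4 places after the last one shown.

2862

D1: 64  96  134  178  228  284
D2: 32  38  44  50  56
D3: 6  6  6  6
The third differences are constant (6).
56 + 6 = 62;  284 + 62 = 346;  1046 + 346 = 1392
62 + 6 = 68;  346 + 68 = 414;  1392 + 414 = 1806
68 + 6 = 74;  414 + 74 = 488;  1806 + 488 = 2294
74 + 6 = 80;  488 + 80 = 568;  2294 + 568 = 2862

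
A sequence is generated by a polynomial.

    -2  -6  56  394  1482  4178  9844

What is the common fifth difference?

120

First differences: -4, 62, 338, 1088, 2696, 5666
Second differences: 66, 276, 750, 1608, 2970
Third differences: 210, 474, 858, 1362
Fourth differences: 264, 384, 504
Fifth differences: 120, 120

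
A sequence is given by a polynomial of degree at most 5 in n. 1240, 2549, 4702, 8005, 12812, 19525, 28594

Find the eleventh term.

Δ: 1309, 2153, 3303, 4807, 6713, 9069
Δ²: 844, 1150, 1504, 1906, 2356
Δ³: 306, 354, 402, 450
Δ⁴: 48, 48, 48
Constant fourth difference = 48, so extend:
450 + 48 = 498;  2356 + 498 = 2854;  9069 + 2854 = 11923;  28594 + 11923 = 40517
498 + 48 = 546;  2854 + 546 = 3400;  11923 + 3400 = 15323;  40517 + 15323 = 55840
546 + 48 = 594;  3400 + 594 = 3994;  15323 + 3994 = 19317;  55840 + 19317 = 75157
594 + 48 = 642;  3994 + 642 = 4636;  19317 + 4636 = 23953;  75157 + 23953 = 99110

99110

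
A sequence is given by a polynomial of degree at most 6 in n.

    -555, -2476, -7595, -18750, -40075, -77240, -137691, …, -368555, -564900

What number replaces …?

-230890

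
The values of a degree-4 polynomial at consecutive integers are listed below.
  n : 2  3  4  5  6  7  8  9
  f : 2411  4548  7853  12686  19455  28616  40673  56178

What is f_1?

1130

2137, 3305, 4833, 6769, 9161, 12057, 15505
1168, 1528, 1936, 2392, 2896, 3448
360, 408, 456, 504, 552
48, 48, 48, 48
The fourth differences are constant at 48.
Work back: 360 − 48 = 312;  1168 − 312 = 856;  2137 − 856 = 1281;  2411 − 1281 = 1130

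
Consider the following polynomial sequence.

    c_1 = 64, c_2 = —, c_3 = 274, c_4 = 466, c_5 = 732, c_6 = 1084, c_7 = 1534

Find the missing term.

144

Using the last 5 terms:
D1: 192  266  352  450
D2: 74  86  98
D3: 12  12
Constant third difference = 12.
Extend backward: 74 − 12 = 62;  192 − 62 = 130;  274 − 130 = 144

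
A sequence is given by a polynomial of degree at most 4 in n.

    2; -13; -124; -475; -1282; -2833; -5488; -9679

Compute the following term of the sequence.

-15, -111, -351, -807, -1551, -2655, -4191
-96, -240, -456, -744, -1104, -1536
-144, -216, -288, -360, -432
-72, -72, -72, -72
Fourth differences constant at -72.
-432 − 72 = -504;  -1536 − 504 = -2040;  -4191 − 2040 = -6231;  -9679 − 6231 = -15910

-15910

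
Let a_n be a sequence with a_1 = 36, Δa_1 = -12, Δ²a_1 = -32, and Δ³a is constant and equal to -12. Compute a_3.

-20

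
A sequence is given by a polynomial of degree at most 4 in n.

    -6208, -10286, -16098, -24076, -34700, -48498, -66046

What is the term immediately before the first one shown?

-4078  -5812  -7978  -10624  -13798  -17548
-1734  -2166  -2646  -3174  -3750
-432  -480  -528  -576
-48  -48  -48
The fourth differences are constant at -48.
Work back: -432 + 48 = -384;  -1734 + 384 = -1350;  -4078 + 1350 = -2728;  -6208 + 2728 = -3480

-3480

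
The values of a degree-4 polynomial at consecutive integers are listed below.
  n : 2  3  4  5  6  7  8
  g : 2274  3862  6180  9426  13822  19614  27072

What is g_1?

1588  2318  3246  4396  5792  7458
730  928  1150  1396  1666
198  222  246  270
24  24  24
The fourth differences are constant at 24.
Work back: 198 − 24 = 174;  730 − 174 = 556;  1588 − 556 = 1032;  2274 − 1032 = 1242

1242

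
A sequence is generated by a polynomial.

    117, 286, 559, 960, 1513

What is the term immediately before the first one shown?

28

169, 273, 401, 553
104, 128, 152
24, 24
The third differences are constant at 24.
Work back: 104 − 24 = 80;  169 − 80 = 89;  117 − 89 = 28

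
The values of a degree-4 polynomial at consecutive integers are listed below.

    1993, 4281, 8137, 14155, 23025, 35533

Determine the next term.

D1: 2288 , 3856 , 6018 , 8870 , 12508
D2: 1568 , 2162 , 2852 , 3638
D3: 594 , 690 , 786
D4: 96 , 96
Fourth differences constant at 96.
786 + 96 = 882;  3638 + 882 = 4520;  12508 + 4520 = 17028;  35533 + 17028 = 52561

52561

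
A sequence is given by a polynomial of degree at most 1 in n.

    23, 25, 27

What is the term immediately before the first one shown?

21

D1: 2  2
The first differences are constant at 2.
Work back: 23 − 2 = 21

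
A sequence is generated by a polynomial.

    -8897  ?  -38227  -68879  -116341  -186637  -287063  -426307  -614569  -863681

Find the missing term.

-19513

Using the last 8 terms:
-30652, -47462, -70296, -100426, -139244, -188262, -249112
-16810, -22834, -30130, -38818, -49018, -60850
-6024, -7296, -8688, -10200, -11832
-1272, -1392, -1512, -1632
-120, -120, -120
Constant fifth difference = -120.
Extend backward: -1272 + 120 = -1152;  -6024 + 1152 = -4872;  -16810 + 4872 = -11938;  -30652 + 11938 = -18714;  -38227 + 18714 = -19513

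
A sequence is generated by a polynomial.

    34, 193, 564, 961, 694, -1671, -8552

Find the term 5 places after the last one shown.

-294447

D1: 159  371  397  -267  -2365  -6881
D2: 212  26  -664  -2098  -4516
D3: -186  -690  -1434  -2418
D4: -504  -744  -984
D5: -240  -240
Fifth differences constant at -240.
-984 − 240 = -1224;  -2418 − 1224 = -3642;  -4516 − 3642 = -8158;  -6881 − 8158 = -15039;  -8552 − 15039 = -23591
-1224 − 240 = -1464;  -3642 − 1464 = -5106;  -8158 − 5106 = -13264;  -15039 − 13264 = -28303;  -23591 − 28303 = -51894
-1464 − 240 = -1704;  -5106 − 1704 = -6810;  -13264 − 6810 = -20074;  -28303 − 20074 = -48377;  -51894 − 48377 = -100271
-1704 − 240 = -1944;  -6810 − 1944 = -8754;  -20074 − 8754 = -28828;  -48377 − 28828 = -77205;  -100271 − 77205 = -177476
-1944 − 240 = -2184;  -8754 − 2184 = -10938;  -28828 − 10938 = -39766;  -77205 − 39766 = -116971;  -177476 − 116971 = -294447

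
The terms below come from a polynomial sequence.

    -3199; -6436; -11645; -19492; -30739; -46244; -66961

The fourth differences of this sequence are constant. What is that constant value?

-96

D1: -3237, -5209, -7847, -11247, -15505, -20717
D2: -1972, -2638, -3400, -4258, -5212
D3: -666, -762, -858, -954
D4: -96, -96, -96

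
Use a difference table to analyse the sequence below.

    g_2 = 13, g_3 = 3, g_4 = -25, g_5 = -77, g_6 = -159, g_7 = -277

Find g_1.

-10  -28  -52  -82  -118
-18  -24  -30  -36
-6  -6  -6
The third differences are constant at -6.
Work back: -18 + 6 = -12;  -10 + 12 = 2;  13 − 2 = 11

11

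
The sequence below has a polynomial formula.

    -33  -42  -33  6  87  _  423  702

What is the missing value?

222

Using the first 5 terms:
D1: -9  9  39  81
D2: 18  30  42
D3: 12  12
Constant third difference = 12.
Extend forward: 42 + 12 = 54;  81 + 54 = 135;  87 + 135 = 222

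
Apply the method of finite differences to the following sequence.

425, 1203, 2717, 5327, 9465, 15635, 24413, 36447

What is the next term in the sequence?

Δ: 778 , 1514 , 2610 , 4138 , 6170 , 8778 , 12034
Δ²: 736 , 1096 , 1528 , 2032 , 2608 , 3256
Δ³: 360 , 432 , 504 , 576 , 648
Δ⁴: 72 , 72 , 72 , 72
The fourth differences are constant (72).
648 + 72 = 720;  3256 + 720 = 3976;  12034 + 3976 = 16010;  36447 + 16010 = 52457

52457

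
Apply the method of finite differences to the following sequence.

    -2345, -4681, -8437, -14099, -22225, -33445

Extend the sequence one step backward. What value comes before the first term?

D1: -2336  -3756  -5662  -8126  -11220
D2: -1420  -1906  -2464  -3094
D3: -486  -558  -630
D4: -72  -72
The fourth differences are constant at -72.
Work back: -486 + 72 = -414;  -1420 + 414 = -1006;  -2336 + 1006 = -1330;  -2345 + 1330 = -1015

-1015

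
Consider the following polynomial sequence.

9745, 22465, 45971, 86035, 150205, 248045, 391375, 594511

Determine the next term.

874505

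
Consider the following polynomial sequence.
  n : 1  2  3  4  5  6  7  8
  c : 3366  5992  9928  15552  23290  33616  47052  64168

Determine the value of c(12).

Δ: 2626 , 3936 , 5624 , 7738 , 10326 , 13436 , 17116
Δ²: 1310 , 1688 , 2114 , 2588 , 3110 , 3680
Δ³: 378 , 426 , 474 , 522 , 570
Δ⁴: 48 , 48 , 48 , 48
Constant fourth difference = 48, so extend:
570 + 48 = 618;  3680 + 618 = 4298;  17116 + 4298 = 21414;  64168 + 21414 = 85582
618 + 48 = 666;  4298 + 666 = 4964;  21414 + 4964 = 26378;  85582 + 26378 = 111960
666 + 48 = 714;  4964 + 714 = 5678;  26378 + 5678 = 32056;  111960 + 32056 = 144016
714 + 48 = 762;  5678 + 762 = 6440;  32056 + 6440 = 38496;  144016 + 38496 = 182512

182512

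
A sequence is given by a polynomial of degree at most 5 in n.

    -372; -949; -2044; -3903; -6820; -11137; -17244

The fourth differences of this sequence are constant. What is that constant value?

First differences: -577, -1095, -1859, -2917, -4317, -6107
Second differences: -518, -764, -1058, -1400, -1790
Third differences: -246, -294, -342, -390
Fourth differences: -48, -48, -48

-48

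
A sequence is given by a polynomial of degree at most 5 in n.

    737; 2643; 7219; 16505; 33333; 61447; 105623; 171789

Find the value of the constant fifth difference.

120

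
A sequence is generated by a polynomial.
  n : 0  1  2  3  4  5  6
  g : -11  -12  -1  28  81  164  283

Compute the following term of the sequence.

444

D1: -1 , 11 , 29 , 53 , 83 , 119
D2: 12 , 18 , 24 , 30 , 36
D3: 6 , 6 , 6 , 6
Constant third difference = 6, so extend:
36 + 6 = 42;  119 + 42 = 161;  283 + 161 = 444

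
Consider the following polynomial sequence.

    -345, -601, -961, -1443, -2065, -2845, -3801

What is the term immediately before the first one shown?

-175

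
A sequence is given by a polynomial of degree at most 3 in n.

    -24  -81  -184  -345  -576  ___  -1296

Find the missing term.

-889

Using the first 5 terms:
D1: -57  -103  -161  -231
D2: -46  -58  -70
D3: -12  -12
Constant third difference = -12.
Extend forward: -70 − 12 = -82;  -231 − 82 = -313;  -576 − 313 = -889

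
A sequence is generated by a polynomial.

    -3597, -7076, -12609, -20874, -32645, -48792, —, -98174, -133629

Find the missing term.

Using the first 6 terms:
Δ: -3479  -5533  -8265  -11771  -16147
Δ²: -2054  -2732  -3506  -4376
Δ³: -678  -774  -870
Δ⁴: -96  -96
Constant fourth difference = -96.
Extend forward: -870 − 96 = -966;  -4376 − 966 = -5342;  -16147 − 5342 = -21489;  -48792 − 21489 = -70281

-70281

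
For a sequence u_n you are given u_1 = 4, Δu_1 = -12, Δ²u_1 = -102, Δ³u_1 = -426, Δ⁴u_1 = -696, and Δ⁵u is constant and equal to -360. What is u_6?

Build the table forward from the leading diagonal:
Δ⁵: -360  -360  -360  -360  -360  -360
Δ⁴: -696  -1056  -1416  -1776  -2136  -2496
Δ³: -426  -1122  -2178  -3594  -5370  -7506
Δ²: -102  -528  -1650  -3828  -7422  -12792
Δ: -12  -114  -642  -2292  -6120  -13542
u: 4  -8  -122  -764  -3056  -9176

-9176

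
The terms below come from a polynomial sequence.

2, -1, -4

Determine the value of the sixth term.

-13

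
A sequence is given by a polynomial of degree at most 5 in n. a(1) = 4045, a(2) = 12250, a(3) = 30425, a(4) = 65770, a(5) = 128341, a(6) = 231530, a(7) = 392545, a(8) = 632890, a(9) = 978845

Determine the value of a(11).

Δ: 8205  18175  35345  62571  103189  161015  240345  345955
Δ²: 9970  17170  27226  40618  57826  79330  105610
Δ³: 7200  10056  13392  17208  21504  26280
Δ⁴: 2856  3336  3816  4296  4776
Δ⁵: 480  480  480  480
Fifth differences constant at 480.
4776 + 480 = 5256;  26280 + 5256 = 31536;  105610 + 31536 = 137146;  345955 + 137146 = 483101;  978845 + 483101 = 1461946
5256 + 480 = 5736;  31536 + 5736 = 37272;  137146 + 37272 = 174418;  483101 + 174418 = 657519;  1461946 + 657519 = 2119465

2119465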